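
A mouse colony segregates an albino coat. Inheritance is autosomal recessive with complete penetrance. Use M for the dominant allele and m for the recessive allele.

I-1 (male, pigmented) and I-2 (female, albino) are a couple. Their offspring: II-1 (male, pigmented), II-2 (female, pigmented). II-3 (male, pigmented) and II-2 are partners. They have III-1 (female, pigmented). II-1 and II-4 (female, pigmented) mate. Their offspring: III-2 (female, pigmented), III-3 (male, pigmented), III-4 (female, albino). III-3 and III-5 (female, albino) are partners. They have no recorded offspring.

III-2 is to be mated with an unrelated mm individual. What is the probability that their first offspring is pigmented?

II-1 is pigmented so carries M and received m from I-2 (mm), so II-1 is Mm.
II-4 is pigmented so carries M and passed m to III-4 (mm), so II-4 is Mm.
III-2 is a pigmented offspring of II-1 (Mm) × II-4 (Mm), whose cross gives 1/4 MM : 1/2 Mm : 1/4 mm; conditioning on being pigmented, III-2 is MM with probability 1/3, Mm with probability 2/3.
Summing over parental genotype combinations, P(offspring is pigmented) = 1/3·1 + 2/3·1/2 = 2/3.

2/3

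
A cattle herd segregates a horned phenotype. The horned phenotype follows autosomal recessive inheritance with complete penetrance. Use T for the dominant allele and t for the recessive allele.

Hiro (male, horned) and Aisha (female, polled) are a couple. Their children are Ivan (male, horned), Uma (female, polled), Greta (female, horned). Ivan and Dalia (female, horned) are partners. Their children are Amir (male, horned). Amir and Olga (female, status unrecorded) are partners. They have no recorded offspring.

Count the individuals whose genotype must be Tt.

Obligate heterozygotes: Aisha is polled so carries T and passed t to Ivan (tt), so Aisha is Tt; Uma is polled so carries T and received t from Hiro (tt), so Uma is Tt.
Every other individual is either homozygous by phenotype or has at least one consistent homozygous assignment, so the count is 2.

2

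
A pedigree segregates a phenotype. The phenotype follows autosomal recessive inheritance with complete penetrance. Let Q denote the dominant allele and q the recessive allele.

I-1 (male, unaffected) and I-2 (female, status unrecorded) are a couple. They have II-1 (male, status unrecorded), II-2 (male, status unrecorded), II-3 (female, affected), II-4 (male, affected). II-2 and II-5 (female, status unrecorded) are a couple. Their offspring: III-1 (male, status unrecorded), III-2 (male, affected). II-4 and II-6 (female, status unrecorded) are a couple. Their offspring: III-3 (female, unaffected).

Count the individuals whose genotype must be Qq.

2

Obligate heterozygotes: I-1 is unaffected so carries Q and passed q to II-3 (qq), so I-1 is Qq; III-3 is unaffected so carries Q and received q from II-4 (qq), so III-3 is Qq.
Every other individual is either homozygous by phenotype or has at least one consistent homozygous assignment, so the count is 2.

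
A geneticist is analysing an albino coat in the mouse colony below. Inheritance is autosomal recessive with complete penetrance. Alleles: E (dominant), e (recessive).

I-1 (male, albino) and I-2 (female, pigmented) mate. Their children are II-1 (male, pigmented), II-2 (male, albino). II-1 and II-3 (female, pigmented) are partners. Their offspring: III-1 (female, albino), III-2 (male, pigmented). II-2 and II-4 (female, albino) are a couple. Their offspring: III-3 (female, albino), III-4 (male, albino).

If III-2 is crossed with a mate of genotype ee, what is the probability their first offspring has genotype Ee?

II-1 is pigmented so carries E and received e from I-1 (ee), so II-1 is Ee.
II-3 is pigmented so carries E and passed e to III-1 (ee), so II-3 is Ee.
III-2 is a pigmented offspring of II-1 (Ee) × II-3 (Ee), whose cross gives 1/4 EE : 1/2 Ee : 1/4 ee; conditioning on being pigmented, III-2 is EE with probability 1/3, Ee with probability 2/3.
Summing over parental genotype combinations, P(offspring has genotype Ee) = 1/3·1 + 2/3·1/2 = 2/3.

2/3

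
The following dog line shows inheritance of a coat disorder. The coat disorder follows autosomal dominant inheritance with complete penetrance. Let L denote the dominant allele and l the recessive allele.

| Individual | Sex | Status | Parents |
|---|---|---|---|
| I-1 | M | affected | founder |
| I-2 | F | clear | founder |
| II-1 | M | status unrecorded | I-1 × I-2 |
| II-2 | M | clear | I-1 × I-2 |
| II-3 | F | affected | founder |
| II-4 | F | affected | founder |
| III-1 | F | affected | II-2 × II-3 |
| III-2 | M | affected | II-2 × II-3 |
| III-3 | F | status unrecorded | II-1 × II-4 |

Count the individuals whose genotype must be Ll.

Obligate heterozygotes: I-1 is affected so carries L and passed l to II-2 (ll), so I-1 is Ll; III-1 is affected so carries L and received l from II-2 (ll), so III-1 is Ll; III-2 is affected so carries L and received l from II-2 (ll), so III-2 is Ll.
Every other individual is either homozygous by phenotype or has at least one consistent homozygous assignment, so the count is 3.

3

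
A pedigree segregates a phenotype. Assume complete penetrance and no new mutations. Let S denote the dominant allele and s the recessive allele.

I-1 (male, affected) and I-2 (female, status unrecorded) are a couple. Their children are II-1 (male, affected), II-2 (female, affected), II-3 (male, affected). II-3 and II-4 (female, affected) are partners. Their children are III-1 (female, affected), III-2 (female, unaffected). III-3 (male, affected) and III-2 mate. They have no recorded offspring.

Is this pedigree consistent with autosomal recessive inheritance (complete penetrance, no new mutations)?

Under autosomal recessive, III-2 (unaffected, female) cannot arise from II-3 (affected) × II-4 (affected).

No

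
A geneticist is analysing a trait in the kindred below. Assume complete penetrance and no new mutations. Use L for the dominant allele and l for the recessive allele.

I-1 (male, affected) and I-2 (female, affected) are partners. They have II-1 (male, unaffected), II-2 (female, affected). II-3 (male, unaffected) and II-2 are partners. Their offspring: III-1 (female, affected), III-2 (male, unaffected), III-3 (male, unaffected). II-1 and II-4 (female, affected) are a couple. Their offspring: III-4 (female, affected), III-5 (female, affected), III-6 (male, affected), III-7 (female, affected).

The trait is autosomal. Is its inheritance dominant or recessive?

I-1 and I-2 are both affected yet have an unaffected child II-1. Under a recessive model two affected parents are homozygous and every child would be affected, so the trait cannot be recessive.

dominant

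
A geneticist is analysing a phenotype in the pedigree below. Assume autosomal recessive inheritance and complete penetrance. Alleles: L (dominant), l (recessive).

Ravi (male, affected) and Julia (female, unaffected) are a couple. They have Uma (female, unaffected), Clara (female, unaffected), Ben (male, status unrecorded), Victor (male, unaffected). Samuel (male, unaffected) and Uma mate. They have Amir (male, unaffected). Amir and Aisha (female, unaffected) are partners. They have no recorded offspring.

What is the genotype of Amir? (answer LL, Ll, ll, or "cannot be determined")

cannot be determined

Amir's phenotype allows LL or Ll, and no parent or child forces a single allele at both positions; consistent genotype assignments exist with Amir as LL or Ll.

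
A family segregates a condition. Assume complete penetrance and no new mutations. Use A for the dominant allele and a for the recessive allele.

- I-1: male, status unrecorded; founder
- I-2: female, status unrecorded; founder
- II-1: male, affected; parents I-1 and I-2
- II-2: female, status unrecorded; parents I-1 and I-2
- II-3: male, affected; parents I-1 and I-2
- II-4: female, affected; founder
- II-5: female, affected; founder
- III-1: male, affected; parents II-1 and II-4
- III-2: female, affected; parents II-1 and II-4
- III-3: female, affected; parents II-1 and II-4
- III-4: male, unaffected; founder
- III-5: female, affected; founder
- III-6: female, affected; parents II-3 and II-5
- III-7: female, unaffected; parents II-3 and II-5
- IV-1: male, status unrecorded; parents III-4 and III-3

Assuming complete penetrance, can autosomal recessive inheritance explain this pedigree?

No

Under autosomal recessive, III-7 (unaffected, female) cannot arise from II-3 (affected) × II-5 (affected).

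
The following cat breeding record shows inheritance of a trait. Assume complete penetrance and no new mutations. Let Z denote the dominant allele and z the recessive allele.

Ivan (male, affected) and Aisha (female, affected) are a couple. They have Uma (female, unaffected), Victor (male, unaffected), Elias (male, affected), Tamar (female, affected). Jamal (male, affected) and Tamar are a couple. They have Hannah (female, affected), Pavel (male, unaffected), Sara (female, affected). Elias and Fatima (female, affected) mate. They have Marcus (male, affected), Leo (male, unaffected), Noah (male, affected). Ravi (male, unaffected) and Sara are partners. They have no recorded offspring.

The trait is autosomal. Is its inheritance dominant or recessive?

Ivan and Aisha are both affected yet have an unaffected child Uma. Under a recessive model two affected parents are homozygous and every child would be affected, so the trait cannot be recessive.

dominant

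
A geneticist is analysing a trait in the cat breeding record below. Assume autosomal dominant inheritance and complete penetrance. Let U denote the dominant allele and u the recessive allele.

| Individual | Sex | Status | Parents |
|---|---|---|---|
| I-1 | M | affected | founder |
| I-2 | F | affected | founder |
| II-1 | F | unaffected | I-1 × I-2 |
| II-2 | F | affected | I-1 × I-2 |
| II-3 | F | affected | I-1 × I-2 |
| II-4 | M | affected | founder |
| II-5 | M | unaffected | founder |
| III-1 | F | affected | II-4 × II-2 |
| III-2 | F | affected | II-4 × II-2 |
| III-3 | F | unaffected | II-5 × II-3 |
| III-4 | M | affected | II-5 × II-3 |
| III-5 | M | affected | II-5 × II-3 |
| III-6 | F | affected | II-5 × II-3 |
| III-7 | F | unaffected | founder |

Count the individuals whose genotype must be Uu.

6

Obligate heterozygotes: I-1 is affected so carries U and passed u to II-1 (uu), so I-1 is Uu; I-2 is affected so carries U and passed u to II-1 (uu), so I-2 is Uu; II-3 is affected so carries U and passed u to III-3 (uu), so II-3 is Uu; III-4 is affected so carries U and received u from II-5 (uu), so III-4 is Uu; III-5 is affected so carries U and received u from II-5 (uu), so III-5 is Uu; III-6 is affected so carries U and received u from II-5 (uu), so III-6 is Uu.
Every other individual is either homozygous by phenotype or has at least one consistent homozygous assignment, so the count is 6.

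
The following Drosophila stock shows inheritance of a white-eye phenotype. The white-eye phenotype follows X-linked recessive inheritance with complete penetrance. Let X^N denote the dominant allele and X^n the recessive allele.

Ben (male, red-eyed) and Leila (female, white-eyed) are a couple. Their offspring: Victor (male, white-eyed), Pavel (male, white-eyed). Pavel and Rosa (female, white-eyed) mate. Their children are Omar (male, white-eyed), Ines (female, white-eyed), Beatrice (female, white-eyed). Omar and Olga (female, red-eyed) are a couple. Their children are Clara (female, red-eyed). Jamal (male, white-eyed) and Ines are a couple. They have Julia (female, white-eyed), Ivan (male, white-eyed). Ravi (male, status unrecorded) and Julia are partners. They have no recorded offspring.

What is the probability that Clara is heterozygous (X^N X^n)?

Clara is red-eyed so carries N and received n from Omar (X^n Y), so Clara is X^N X^n, giving P(X^N X^n) = 1.

1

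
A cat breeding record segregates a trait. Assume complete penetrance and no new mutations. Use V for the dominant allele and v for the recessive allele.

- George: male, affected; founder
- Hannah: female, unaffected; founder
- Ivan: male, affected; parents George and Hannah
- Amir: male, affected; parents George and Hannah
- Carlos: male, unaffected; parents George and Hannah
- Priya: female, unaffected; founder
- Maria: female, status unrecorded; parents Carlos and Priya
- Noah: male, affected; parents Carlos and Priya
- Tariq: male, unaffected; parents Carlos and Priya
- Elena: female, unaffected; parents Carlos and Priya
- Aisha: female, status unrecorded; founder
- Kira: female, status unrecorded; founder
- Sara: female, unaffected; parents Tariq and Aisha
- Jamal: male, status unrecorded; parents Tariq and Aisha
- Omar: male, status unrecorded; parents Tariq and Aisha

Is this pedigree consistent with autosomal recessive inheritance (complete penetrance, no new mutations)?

Yes

A consistent assignment under autosomal recessive exists: George vv, Hannah Vv, Ivan vv, Amir vv, Carlos Vv, Priya Vv, Maria VV, Noah vv, Tariq VV, Elena VV, Aisha VV, Kira VV, Sara VV, Jamal VV, Omar VV.
In this assignment every recorded phenotype matches its genotype and every non-founder's genotype is obtainable from its parents' genotypes, so the pedigree is consistent.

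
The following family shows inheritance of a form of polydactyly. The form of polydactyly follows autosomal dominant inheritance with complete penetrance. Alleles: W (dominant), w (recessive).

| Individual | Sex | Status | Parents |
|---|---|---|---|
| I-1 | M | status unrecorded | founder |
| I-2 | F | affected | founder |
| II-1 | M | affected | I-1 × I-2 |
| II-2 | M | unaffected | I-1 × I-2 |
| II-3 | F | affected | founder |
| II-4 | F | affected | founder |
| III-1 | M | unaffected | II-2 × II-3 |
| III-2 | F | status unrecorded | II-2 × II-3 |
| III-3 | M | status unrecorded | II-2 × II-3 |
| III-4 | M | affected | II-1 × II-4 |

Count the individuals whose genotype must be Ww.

2

Obligate heterozygotes: I-2 is affected so carries W and passed w to II-2 (ww), so I-2 is Ww; II-3 is affected so carries W and passed w to III-1 (ww), so II-3 is Ww.
Every other individual is either homozygous by phenotype or has at least one consistent homozygous assignment, so the count is 2.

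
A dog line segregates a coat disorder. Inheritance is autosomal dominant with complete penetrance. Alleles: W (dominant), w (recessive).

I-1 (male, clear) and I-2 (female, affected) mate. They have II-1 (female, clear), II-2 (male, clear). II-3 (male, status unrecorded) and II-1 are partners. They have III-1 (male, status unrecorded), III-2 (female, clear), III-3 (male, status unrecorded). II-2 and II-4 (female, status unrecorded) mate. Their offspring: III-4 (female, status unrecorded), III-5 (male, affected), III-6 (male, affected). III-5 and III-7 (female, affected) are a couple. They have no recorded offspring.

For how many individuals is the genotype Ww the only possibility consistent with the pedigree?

Obligate heterozygotes: I-2 is affected so carries W and passed w to II-1 (ww), so I-2 is Ww; III-5 is affected so carries W and received w from II-2 (ww), so III-5 is Ww; III-6 is affected so carries W and received w from II-2 (ww), so III-6 is Ww.
Every other individual is either homozygous by phenotype or has at least one consistent homozygous assignment, so the count is 3.

3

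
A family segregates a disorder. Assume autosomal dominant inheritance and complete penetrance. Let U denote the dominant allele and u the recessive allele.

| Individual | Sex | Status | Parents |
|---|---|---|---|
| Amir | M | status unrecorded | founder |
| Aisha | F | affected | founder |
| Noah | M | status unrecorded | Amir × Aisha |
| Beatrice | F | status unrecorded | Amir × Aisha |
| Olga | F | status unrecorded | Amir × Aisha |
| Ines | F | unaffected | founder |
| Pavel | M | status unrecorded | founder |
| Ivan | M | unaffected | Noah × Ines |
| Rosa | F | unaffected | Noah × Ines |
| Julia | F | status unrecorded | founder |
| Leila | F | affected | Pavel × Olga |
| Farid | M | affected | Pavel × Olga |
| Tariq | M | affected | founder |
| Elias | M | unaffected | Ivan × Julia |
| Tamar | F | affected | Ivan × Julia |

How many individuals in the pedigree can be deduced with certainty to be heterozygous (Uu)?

2

Obligate heterozygotes: Julia passed U to Tamar (Uu, whose u came from Ivan) and passed u to Elias (uu), so Julia is Uu; Tamar is affected so carries U and received u from Ivan (uu), so Tamar is Uu.
Every other individual is either homozygous by phenotype or has at least one consistent homozygous assignment, so the count is 2.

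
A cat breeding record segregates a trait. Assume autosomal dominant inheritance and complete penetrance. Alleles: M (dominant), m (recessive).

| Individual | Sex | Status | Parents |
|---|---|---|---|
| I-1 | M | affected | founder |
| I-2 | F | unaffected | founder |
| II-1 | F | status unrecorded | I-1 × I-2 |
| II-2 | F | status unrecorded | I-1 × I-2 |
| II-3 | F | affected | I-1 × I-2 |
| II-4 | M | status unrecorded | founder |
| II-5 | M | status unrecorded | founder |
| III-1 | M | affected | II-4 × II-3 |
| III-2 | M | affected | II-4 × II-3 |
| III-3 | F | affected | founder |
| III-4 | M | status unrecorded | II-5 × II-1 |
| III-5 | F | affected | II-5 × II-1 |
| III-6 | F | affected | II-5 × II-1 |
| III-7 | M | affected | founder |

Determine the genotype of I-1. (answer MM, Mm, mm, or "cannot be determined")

cannot be determined

I-1's phenotype allows MM or Mm, and no parent or child forces a single allele at both positions; consistent genotype assignments exist with I-1 as MM or Mm.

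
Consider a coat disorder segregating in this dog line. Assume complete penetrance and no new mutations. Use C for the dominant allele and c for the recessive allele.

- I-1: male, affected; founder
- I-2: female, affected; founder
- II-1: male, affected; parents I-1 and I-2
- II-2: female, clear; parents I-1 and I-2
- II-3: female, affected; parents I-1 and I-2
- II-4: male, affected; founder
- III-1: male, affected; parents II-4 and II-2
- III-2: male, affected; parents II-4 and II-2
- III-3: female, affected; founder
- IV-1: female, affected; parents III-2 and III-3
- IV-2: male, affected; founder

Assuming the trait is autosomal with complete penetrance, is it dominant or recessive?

I-1 and I-2 are both affected yet have a clear child II-2. Under a recessive model two affected parents are homozygous and every child would be affected, so the trait cannot be recessive.

dominant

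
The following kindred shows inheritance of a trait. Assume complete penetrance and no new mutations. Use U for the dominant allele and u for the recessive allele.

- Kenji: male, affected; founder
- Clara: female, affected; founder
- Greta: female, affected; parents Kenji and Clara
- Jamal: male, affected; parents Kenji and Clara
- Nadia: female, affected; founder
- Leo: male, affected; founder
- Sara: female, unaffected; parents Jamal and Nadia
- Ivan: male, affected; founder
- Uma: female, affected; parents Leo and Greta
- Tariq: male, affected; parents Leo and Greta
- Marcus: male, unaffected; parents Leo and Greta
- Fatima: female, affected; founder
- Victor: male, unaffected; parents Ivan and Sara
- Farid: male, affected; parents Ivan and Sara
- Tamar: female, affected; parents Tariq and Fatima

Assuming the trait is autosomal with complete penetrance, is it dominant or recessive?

dominant

Jamal and Nadia are both affected yet have an unaffected child Sara. Under a recessive model two affected parents are homozygous and every child would be affected, so the trait cannot be recessive.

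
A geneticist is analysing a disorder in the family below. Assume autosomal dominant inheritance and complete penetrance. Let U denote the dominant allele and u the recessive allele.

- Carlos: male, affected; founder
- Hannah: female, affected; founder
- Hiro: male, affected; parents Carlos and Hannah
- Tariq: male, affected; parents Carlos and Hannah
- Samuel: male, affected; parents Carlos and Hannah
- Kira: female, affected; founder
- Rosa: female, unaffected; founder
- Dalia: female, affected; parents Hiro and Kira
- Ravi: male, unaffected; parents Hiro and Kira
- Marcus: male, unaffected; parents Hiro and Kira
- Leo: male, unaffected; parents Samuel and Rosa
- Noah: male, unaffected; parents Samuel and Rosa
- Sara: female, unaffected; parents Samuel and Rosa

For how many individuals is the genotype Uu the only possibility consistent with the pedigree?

3

Obligate heterozygotes: Hiro is affected so carries U and passed u to Ravi (uu), so Hiro is Uu; Samuel is affected so carries U and passed u to Leo (uu), so Samuel is Uu; Kira is affected so carries U and passed u to Ravi (uu), so Kira is Uu.
Every other individual is either homozygous by phenotype or has at least one consistent homozygous assignment, so the count is 3.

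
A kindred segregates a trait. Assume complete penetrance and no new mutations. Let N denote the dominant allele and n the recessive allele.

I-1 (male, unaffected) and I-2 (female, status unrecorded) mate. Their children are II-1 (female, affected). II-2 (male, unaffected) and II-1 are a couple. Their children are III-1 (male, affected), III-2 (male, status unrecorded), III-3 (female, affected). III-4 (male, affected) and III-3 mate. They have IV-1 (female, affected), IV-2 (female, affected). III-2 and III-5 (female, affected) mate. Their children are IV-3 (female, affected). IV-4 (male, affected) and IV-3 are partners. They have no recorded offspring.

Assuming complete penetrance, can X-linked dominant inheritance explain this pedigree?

Yes

A consistent assignment under X-linked dominant exists: I-1 X^n Y, I-2 X^N X^N, II-1 X^N X^n, II-2 X^n Y, III-1 X^N Y, III-2 X^N Y, III-3 X^N X^n, III-4 X^N Y, III-5 X^N X^N, IV-1 X^N X^N, IV-2 X^N X^N, IV-3 X^N X^N, IV-4 X^N Y.
In this assignment every recorded phenotype matches its genotype and every non-founder's genotype is obtainable from its parents' genotypes, so the pedigree is consistent.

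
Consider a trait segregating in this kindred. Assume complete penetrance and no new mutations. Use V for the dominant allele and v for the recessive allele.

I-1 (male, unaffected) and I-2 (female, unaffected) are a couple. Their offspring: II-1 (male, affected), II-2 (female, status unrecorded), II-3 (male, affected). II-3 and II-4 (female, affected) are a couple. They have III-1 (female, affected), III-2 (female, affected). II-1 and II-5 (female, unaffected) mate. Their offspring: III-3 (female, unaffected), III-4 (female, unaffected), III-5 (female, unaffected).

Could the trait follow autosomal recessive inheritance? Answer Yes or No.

Yes

A consistent assignment under autosomal recessive exists: I-1 Vv, I-2 Vv, II-1 vv, II-2 VV, II-3 vv, II-4 vv, II-5 VV, III-1 vv, III-2 vv, III-3 Vv, III-4 Vv, III-5 Vv.
In this assignment every recorded phenotype matches its genotype and every non-founder's genotype is obtainable from its parents' genotypes, so the pedigree is consistent.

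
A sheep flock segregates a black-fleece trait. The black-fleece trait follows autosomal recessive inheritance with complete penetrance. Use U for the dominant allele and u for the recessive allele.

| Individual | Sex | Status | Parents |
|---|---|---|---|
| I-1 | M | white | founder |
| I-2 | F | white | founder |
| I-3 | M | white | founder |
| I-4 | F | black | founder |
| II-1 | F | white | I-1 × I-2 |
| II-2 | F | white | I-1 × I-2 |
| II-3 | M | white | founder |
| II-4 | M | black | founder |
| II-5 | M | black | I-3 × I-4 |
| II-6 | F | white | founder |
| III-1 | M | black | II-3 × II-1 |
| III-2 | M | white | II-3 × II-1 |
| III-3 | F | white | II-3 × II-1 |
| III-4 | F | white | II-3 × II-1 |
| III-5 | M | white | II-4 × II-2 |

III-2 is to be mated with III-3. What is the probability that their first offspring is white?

II-3 is white so carries U and passed u to III-1 (uu), so II-3 is Uu.
II-1 is white so carries U and passed u to III-1 (uu), so II-1 is Uu.
III-2 is a white offspring of II-3 (Uu) × II-1 (Uu), whose cross gives 1/4 UU : 1/2 Uu : 1/4 uu; conditioning on being white, III-2 is UU with probability 1/3, Uu with probability 2/3.
III-3 is a white offspring of II-3 (Uu) × II-1 (Uu), whose cross gives 1/4 UU : 1/2 Uu : 1/4 uu; conditioning on being white, III-3 is UU with probability 1/3, Uu with probability 2/3.
Summing over parental genotype combinations, P(offspring is white) = 1/9·1 + 2/9·1 + 2/9·1 + 4/9·3/4 = 8/9.

8/9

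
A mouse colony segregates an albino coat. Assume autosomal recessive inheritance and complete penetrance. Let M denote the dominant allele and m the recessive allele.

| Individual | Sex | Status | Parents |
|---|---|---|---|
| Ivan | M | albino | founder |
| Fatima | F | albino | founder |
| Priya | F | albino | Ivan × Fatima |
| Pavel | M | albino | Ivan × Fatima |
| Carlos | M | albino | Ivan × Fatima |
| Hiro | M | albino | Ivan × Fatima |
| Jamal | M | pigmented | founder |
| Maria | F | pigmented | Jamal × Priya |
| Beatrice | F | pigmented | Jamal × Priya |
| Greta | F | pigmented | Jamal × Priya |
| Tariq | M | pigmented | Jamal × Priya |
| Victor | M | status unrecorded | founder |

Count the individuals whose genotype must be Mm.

Obligate heterozygotes: Maria is pigmented so carries M and received m from Priya (mm), so Maria is Mm; Beatrice is pigmented so carries M and received m from Priya (mm), so Beatrice is Mm; Greta is pigmented so carries M and received m from Priya (mm), so Greta is Mm; Tariq is pigmented so carries M and received m from Priya (mm), so Tariq is Mm.
Every other individual is either homozygous by phenotype or has at least one consistent homozygous assignment, so the count is 4.

4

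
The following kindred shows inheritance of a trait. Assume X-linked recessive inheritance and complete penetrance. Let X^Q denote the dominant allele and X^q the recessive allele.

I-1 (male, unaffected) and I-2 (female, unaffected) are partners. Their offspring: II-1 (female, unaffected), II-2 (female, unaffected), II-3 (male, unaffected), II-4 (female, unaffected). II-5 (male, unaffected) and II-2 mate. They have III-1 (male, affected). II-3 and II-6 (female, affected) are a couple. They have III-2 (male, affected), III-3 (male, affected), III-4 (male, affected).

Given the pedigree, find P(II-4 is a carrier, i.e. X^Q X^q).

I-1 is unaffected, so I-1 is X^Q Y.
I-2 is unaffected so carries Q and passed q to II-2 (X^Q X^q, whose Q came from I-1), so I-2 is X^Q X^q.
Their cross gives offspring ratios 1/2 X^Q X^Q : 1/2 X^Q X^q. Conditioning on II-4 being unaffected, P(X^Q X^q) = 1/2 / 1 = 1/2.

1/2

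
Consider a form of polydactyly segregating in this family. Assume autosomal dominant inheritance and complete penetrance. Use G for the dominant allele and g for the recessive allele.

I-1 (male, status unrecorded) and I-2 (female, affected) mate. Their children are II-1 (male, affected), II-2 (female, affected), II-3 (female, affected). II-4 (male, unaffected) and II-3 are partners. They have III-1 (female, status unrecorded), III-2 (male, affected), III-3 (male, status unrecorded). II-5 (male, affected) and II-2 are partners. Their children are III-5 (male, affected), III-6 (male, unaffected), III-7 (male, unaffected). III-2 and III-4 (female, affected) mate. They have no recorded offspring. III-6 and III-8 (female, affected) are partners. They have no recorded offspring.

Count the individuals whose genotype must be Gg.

3

Obligate heterozygotes: II-2 is affected so carries G and passed g to III-6 (gg), so II-2 is Gg; II-5 is affected so carries G and passed g to III-6 (gg), so II-5 is Gg; III-2 is affected so carries G and received g from II-4 (gg), so III-2 is Gg.
Every other individual is either homozygous by phenotype or has at least one consistent homozygous assignment, so the count is 3.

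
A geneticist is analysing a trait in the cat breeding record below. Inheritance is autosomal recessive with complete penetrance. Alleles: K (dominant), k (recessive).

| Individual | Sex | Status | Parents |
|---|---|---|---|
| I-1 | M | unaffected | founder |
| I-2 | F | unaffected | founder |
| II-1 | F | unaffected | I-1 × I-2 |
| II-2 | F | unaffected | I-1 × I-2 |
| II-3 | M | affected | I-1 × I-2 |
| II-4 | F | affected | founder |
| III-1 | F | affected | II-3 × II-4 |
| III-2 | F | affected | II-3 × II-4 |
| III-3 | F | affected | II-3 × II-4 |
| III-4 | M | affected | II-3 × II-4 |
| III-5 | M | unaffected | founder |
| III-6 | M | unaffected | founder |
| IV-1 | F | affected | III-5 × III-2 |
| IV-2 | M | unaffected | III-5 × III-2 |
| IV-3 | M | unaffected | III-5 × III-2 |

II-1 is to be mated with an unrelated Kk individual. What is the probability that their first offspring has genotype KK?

1/3

I-1 is unaffected so carries K and passed k to II-3 (kk), so I-1 is Kk.
I-2 is unaffected so carries K and passed k to II-3 (kk), so I-2 is Kk.
II-1 is an unaffected offspring of I-1 (Kk) × I-2 (Kk), whose cross gives 1/4 KK : 1/2 Kk : 1/4 kk; conditioning on being unaffected, II-1 is KK with probability 1/3, Kk with probability 2/3.
Summing over parental genotype combinations, P(offspring has genotype KK) = 1/3·1/2 + 2/3·1/4 = 1/3.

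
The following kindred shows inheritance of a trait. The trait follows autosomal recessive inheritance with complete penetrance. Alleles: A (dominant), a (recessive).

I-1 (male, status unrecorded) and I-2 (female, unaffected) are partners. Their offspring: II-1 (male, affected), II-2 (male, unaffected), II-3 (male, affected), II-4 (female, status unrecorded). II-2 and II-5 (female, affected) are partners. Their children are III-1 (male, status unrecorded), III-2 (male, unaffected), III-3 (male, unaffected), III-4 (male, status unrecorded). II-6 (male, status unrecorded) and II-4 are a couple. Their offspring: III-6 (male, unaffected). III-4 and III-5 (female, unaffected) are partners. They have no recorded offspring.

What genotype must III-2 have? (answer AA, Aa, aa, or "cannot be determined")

Aa

From phenotype alone, III-2 is AA or Aa.
III-2 is unaffected so carries A and received a from II-5 (aa), so III-2 is Aa.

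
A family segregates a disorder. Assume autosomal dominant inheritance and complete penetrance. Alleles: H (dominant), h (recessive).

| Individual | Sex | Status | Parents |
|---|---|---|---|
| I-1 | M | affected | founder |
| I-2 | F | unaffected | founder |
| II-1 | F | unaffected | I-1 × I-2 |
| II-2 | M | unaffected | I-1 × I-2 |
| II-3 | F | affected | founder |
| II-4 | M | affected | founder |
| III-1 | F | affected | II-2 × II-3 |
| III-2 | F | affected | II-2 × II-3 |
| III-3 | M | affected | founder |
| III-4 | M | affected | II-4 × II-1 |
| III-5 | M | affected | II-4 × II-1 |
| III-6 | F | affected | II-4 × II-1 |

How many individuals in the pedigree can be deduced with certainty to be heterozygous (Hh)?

Obligate heterozygotes: I-1 is affected so carries H and passed h to II-1 (hh), so I-1 is Hh; III-1 is affected so carries H and received h from II-2 (hh), so III-1 is Hh; III-2 is affected so carries H and received h from II-2 (hh), so III-2 is Hh; III-4 is affected so carries H and received h from II-1 (hh), so III-4 is Hh; III-5 is affected so carries H and received h from II-1 (hh), so III-5 is Hh; III-6 is affected so carries H and received h from II-1 (hh), so III-6 is Hh.
Every other individual is either homozygous by phenotype or has at least one consistent homozygous assignment, so the count is 6.

6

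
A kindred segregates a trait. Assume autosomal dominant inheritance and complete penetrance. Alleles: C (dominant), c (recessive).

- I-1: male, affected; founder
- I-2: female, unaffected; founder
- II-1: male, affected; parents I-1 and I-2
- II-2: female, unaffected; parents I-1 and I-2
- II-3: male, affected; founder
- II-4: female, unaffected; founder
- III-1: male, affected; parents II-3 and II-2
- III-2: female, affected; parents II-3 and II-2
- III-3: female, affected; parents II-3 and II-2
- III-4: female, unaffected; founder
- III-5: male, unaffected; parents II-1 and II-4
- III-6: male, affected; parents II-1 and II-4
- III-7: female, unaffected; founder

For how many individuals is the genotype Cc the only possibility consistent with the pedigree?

6

Obligate heterozygotes: I-1 is affected so carries C and passed c to II-2 (cc), so I-1 is Cc; II-1 is affected so carries C and received c from I-2 (cc), so II-1 is Cc; III-1 is affected so carries C and received c from II-2 (cc), so III-1 is Cc; III-2 is affected so carries C and received c from II-2 (cc), so III-2 is Cc; III-3 is affected so carries C and received c from II-2 (cc), so III-3 is Cc; III-6 is affected so carries C and received c from II-4 (cc), so III-6 is Cc.
Every other individual is either homozygous by phenotype or has at least one consistent homozygous assignment, so the count is 6.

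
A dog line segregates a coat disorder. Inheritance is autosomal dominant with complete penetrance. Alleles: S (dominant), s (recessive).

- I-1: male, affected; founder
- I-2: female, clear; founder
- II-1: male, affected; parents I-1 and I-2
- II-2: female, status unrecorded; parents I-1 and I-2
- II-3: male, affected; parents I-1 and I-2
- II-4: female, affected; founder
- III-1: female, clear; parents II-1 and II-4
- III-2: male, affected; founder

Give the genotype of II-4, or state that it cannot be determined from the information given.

From phenotype alone, II-4 is SS or Ss.
II-4 is affected so carries S and passed s to III-1 (ss), so II-4 is Ss.

Ss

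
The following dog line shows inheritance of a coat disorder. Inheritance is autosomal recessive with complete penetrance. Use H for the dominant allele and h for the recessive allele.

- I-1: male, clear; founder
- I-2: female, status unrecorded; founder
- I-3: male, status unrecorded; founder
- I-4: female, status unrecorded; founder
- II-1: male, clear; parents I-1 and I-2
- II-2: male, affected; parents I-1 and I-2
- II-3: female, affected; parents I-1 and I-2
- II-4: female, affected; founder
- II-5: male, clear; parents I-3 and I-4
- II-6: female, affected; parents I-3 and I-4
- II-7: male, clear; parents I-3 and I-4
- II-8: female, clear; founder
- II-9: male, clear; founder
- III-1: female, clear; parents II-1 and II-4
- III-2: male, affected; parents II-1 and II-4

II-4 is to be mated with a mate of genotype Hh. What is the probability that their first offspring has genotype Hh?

II-4 is affected, so II-4 is hh.
The cross gives 1/2 Hh : 1/2 hh, so P(offspring has genotype Hh) = 1/2.

1/2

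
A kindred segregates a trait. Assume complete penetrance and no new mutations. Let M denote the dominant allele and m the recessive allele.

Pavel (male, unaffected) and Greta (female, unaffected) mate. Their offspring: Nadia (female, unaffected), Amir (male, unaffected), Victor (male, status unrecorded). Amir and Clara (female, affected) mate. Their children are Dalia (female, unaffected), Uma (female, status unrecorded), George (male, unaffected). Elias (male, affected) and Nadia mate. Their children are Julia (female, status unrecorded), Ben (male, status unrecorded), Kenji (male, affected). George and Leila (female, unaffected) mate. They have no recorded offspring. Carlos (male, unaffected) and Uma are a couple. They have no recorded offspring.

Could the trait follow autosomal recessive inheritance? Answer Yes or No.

Yes

A consistent assignment under autosomal recessive exists: Pavel MM, Greta Mm, Nadia Mm, Amir MM, Victor MM, Clara mm, Elias mm, Dalia Mm, Uma Mm, George Mm, Leila MM, Carlos MM, Julia Mm, Ben Mm, Kenji mm.
In this assignment every recorded phenotype matches its genotype and every non-founder's genotype is obtainable from its parents' genotypes, so the pedigree is consistent.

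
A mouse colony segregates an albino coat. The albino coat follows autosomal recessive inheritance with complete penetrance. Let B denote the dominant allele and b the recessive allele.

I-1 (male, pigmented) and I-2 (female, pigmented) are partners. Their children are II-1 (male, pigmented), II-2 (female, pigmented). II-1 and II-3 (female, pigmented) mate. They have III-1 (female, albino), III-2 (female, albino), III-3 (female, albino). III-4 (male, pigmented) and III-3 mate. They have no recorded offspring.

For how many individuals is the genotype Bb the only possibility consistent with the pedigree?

2

Obligate heterozygotes: II-1 is pigmented so carries B and passed b to III-1 (bb), so II-1 is Bb; II-3 is pigmented so carries B and passed b to III-1 (bb), so II-3 is Bb.
Every other individual is either homozygous by phenotype or has at least one consistent homozygous assignment, so the count is 2.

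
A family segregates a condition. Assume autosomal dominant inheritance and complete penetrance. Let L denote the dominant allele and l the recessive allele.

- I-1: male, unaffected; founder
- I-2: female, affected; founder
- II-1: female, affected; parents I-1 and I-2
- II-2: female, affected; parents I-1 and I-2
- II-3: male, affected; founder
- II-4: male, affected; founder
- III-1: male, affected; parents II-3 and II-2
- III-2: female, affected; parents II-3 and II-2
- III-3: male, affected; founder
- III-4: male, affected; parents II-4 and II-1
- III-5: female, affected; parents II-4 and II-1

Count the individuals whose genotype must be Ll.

Obligate heterozygotes: II-1 is affected so carries L and received l from I-1 (ll), so II-1 is Ll; II-2 is affected so carries L and received l from I-1 (ll), so II-2 is Ll.
Every other individual is either homozygous by phenotype or has at least one consistent homozygous assignment, so the count is 2.

2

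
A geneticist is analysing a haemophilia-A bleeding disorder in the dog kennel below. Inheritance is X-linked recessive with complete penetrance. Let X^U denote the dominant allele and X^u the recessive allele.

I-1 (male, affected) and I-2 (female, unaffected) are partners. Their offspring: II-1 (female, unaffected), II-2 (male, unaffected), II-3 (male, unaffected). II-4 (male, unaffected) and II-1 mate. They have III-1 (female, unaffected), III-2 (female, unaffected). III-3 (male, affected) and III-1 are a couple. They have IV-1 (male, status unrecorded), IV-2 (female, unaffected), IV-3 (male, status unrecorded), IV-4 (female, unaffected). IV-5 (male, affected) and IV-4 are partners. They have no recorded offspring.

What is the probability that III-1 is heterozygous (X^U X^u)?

1/5

II-4 is unaffected, so II-4 is X^U Y.
II-1 is unaffected so carries U and received u from I-1 (X^u Y), so II-1 is X^U X^u.
Their cross gives offspring ratios 1/2 X^U X^U : 1/2 X^U X^u. Conditioning on III-1 being unaffected, P(X^U X^u) = 1/2 / 1 = 1/2 before taking III-1's own offspring into account.
III-3 is affected, so III-3 is X^u Y.
Now use III-1's offspring. Probability of each recorded status — unaffected daughter IV-2: 1/2 if III-1 is X^U X^u, 1 if X^U X^U; unaffected daughter IV-4: 1/2 if III-1 is X^U X^u, 1 if X^U X^U. (IV-1, IV-3: equally likely either way, so uninformative.)
Bayes: P(X^U X^u) = 1/2·1/4 / (1/2·1/4 + 1/2·1) = 1/5.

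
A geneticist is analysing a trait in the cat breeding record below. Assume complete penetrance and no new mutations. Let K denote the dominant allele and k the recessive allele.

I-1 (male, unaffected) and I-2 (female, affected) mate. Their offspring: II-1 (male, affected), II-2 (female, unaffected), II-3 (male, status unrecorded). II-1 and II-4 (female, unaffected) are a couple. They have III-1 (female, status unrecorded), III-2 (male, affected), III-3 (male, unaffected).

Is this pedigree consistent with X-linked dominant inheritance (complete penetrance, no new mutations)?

No

Under X-linked dominant, III-2 (affected, male) cannot arise from II-1 (affected) × II-4 (unaffected).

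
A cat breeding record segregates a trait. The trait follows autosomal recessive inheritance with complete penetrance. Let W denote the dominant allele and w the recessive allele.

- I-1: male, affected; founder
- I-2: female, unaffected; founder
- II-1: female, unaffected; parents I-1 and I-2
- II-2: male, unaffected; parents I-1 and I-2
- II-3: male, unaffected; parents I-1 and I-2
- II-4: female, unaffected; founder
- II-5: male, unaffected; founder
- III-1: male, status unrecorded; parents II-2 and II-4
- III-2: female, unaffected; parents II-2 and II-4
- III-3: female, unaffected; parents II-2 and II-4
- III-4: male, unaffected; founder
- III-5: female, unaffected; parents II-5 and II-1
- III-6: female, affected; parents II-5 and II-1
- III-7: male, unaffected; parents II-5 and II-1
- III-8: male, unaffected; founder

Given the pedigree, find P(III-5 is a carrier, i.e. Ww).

2/3

II-5 is unaffected so carries W and passed w to III-6 (ww), so II-5 is Ww.
II-1 is unaffected so carries W and received w from I-1 (ww), so II-1 is Ww.
Their cross gives offspring ratios 1/4 WW : 1/2 Ww : 1/4 ww. Conditioning on III-5 being unaffected, P(Ww) = 1/2 / 3/4 = 2/3.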